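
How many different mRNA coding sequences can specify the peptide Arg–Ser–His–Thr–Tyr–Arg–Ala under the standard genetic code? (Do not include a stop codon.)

Arg: 6 codons.
Ser: 6 codons.
His: 2 codons.
Thr: 4 codons.
Tyr: 2 codons.
Arg: 6 codons.
Ala: 4 codons.
6 × 6 × 2 × 4 × 2 × 6 × 4 = 13824.

13824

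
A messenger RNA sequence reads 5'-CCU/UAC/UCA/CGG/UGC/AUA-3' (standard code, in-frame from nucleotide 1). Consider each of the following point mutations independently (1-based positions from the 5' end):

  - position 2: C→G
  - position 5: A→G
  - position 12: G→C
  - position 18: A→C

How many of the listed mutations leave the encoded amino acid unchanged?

2

Codon 1: CCU (Pro) → CGU (Arg) — missense.
Codon 2: UAC (Tyr) → UGC (Cys) — missense.
Codon 4: CGG (Arg) → CGC (Arg) — synonymous.
Codon 6: AUA (Ile) → AUC (Ile) — synonymous.
Synonymous: 2 of 4.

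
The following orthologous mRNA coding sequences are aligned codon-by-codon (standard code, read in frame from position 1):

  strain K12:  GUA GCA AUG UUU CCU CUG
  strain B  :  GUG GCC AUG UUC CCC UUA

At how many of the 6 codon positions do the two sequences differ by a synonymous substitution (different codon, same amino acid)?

Codon 1: GUA Val / GUG Val — synonymous.
Codon 2: GCA Ala / GCC Ala — synonymous.
Codon 3: AUG Met / AUG Met — identical.
Codon 4: UUU Phe / UUC Phe — synonymous.
Codon 5: CCU Pro / CCC Pro — synonymous.
Codon 6: CUG Leu / UUA Leu — synonymous.
Synonymous differences: 5.

5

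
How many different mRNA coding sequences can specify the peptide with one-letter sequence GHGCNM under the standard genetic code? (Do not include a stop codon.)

Gly: 4 codons.
His: 2 codons.
Gly: 4 codons.
Cys: 2 codons.
Asn: 2 codons.
Met: 1 codon.
4 × 2 × 4 × 2 × 2 × 1 = 128.

128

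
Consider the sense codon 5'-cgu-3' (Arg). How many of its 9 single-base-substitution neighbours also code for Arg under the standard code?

3

Position 1: none → 0 synonymous.
Position 2: none → 0 synonymous.
Position 3: CGC, CGA, CGG → 3 synonymous.
Total: 0 + 0 + 3 = 3.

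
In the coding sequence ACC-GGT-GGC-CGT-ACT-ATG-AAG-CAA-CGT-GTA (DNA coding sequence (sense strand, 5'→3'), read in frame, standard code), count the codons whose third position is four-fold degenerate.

7

Codon 1 ACC (Thr): third position 4-fold.
Codon 2 GGT (Gly): third position 4-fold.
Codon 3 GGC (Gly): third position 4-fold.
Codon 4 CGT (Arg): third position 4-fold.
Codon 5 ACT (Thr): third position 4-fold.
Codon 6 ATG (Met): third position 1-fold.
Codon 7 AAG (Lys): third position 2-fold.
Codon 8 CAA (Gln): third position 2-fold.
Codon 9 CGT (Arg): third position 4-fold.
Codon 10 GTA (Val): third position 4-fold.
Four-fold degenerate third positions: 7.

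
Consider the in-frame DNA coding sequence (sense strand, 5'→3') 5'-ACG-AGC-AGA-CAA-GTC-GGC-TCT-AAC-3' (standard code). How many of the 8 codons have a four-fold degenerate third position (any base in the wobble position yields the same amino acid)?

Codon 1 ACG (Thr): third position 4-fold.
Codon 2 AGC (Ser): third position 2-fold.
Codon 3 AGA (Arg): third position 2-fold.
Codon 4 CAA (Gln): third position 2-fold.
Codon 5 GTC (Val): third position 4-fold.
Codon 6 GGC (Gly): third position 4-fold.
Codon 7 TCT (Ser): third position 4-fold.
Codon 8 AAC (Asn): third position 2-fold.
Four-fold degenerate third positions: 4.

4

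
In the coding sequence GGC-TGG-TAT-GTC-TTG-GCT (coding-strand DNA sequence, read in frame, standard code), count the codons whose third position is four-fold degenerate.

Codon 1 GGC (Gly): third position 4-fold.
Codon 2 TGG (Trp): third position 1-fold.
Codon 3 TAT (Tyr): third position 2-fold.
Codon 4 GTC (Val): third position 4-fold.
Codon 5 TTG (Leu): third position 2-fold.
Codon 6 GCT (Ala): third position 4-fold.
Four-fold degenerate third positions: 3.

3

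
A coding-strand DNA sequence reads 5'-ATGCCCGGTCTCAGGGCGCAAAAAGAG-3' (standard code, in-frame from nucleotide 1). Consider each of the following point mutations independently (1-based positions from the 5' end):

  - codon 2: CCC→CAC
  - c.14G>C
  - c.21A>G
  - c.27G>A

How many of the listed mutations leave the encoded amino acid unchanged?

2

Codon 2: CCC (Pro) → CAC (His) — missense.
Codon 5: AGG (Arg) → ACG (Thr) — missense.
Codon 7: CAA (Gln) → CAG (Gln) — synonymous.
Codon 9: GAG (Glu) → GAA (Glu) — synonymous.
Synonymous: 2 of 4.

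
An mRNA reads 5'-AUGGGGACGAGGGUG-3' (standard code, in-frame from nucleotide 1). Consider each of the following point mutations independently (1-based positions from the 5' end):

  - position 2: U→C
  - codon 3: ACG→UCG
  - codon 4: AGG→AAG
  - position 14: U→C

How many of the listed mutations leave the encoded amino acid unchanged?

0

Codon 1: AUG (Met) → ACG (Thr) — missense.
Codon 3: ACG (Thr) → UCG (Ser) — missense.
Codon 4: AGG (Arg) → AAG (Lys) — missense.
Codon 5: GUG (Val) → GCG (Ala) — missense.
Synonymous: 0 of 4.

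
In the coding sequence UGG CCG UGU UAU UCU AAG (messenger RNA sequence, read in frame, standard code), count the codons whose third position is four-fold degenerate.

Codon 1 UGG (Trp): third position 1-fold.
Codon 2 CCG (Pro): third position 4-fold.
Codon 3 UGU (Cys): third position 2-fold.
Codon 4 UAU (Tyr): third position 2-fold.
Codon 5 UCU (Ser): third position 4-fold.
Codon 6 AAG (Lys): third position 2-fold.
Four-fold degenerate third positions: 2.

2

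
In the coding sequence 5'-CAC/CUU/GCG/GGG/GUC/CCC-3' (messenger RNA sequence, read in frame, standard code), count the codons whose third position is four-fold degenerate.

Codon 1 CAC (His): third position 2-fold.
Codon 2 CUU (Leu): third position 4-fold.
Codon 3 GCG (Ala): third position 4-fold.
Codon 4 GGG (Gly): third position 4-fold.
Codon 5 GUC (Val): third position 4-fold.
Codon 6 CCC (Pro): third position 4-fold.
Four-fold degenerate third positions: 5.

5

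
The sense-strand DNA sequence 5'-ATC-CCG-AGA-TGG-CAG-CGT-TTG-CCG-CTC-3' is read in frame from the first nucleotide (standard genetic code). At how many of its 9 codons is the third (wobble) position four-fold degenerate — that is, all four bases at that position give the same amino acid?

4

Codon 1 ATC (Ile): third position 3-fold.
Codon 2 CCG (Pro): third position 4-fold.
Codon 3 AGA (Arg): third position 2-fold.
Codon 4 TGG (Trp): third position 1-fold.
Codon 5 CAG (Gln): third position 2-fold.
Codon 6 CGT (Arg): third position 4-fold.
Codon 7 TTG (Leu): third position 2-fold.
Codon 8 CCG (Pro): third position 4-fold.
Codon 9 CTC (Leu): third position 4-fold.
Four-fold degenerate third positions: 4.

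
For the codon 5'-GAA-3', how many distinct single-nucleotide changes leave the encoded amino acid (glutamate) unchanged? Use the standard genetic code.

Position 1: none → 0 synonymous.
Position 2: none → 0 synonymous.
Position 3: GAG → 1 synonymous.
Total: 0 + 0 + 1 = 1.

1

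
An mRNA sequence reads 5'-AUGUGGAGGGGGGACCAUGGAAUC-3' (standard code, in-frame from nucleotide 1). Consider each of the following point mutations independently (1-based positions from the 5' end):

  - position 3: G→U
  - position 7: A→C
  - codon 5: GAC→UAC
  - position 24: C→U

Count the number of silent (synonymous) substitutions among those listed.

2

Codon 1: AUG (Met) → AUU (Ile) — missense.
Codon 3: AGG (Arg) → CGG (Arg) — synonymous.
Codon 5: GAC (Asp) → UAC (Tyr) — missense.
Codon 8: AUC (Ile) → AUU (Ile) — synonymous.
Synonymous: 2 of 4.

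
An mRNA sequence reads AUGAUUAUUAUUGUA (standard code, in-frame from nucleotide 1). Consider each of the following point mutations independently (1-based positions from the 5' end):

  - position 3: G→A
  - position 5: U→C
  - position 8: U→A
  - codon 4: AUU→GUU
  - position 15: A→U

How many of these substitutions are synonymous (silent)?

Codon 1: AUG (Met) → AUA (Ile) — missense.
Codon 2: AUU (Ile) → ACU (Thr) — missense.
Codon 3: AUU (Ile) → AAU (Asn) — missense.
Codon 4: AUU (Ile) → GUU (Val) — missense.
Codon 5: GUA (Val) → GUU (Val) — synonymous.
Synonymous: 1 of 5.

1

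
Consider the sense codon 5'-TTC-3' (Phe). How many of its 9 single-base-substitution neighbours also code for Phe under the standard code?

Position 1: none → 0 synonymous.
Position 2: none → 0 synonymous.
Position 3: TTT → 1 synonymous.
Total: 0 + 0 + 1 = 1.

1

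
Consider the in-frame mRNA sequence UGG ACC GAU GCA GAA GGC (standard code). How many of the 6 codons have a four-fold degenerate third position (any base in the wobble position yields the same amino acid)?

3

Codon 1 UGG (Trp): third position 1-fold.
Codon 2 ACC (Thr): third position 4-fold.
Codon 3 GAU (Asp): third position 2-fold.
Codon 4 GCA (Ala): third position 4-fold.
Codon 5 GAA (Glu): third position 2-fold.
Codon 6 GGC (Gly): third position 4-fold.
Four-fold degenerate third positions: 3.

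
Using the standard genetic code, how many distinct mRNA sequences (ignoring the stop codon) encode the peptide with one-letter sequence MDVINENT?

Met: 1 codon.
Asp: 2 codons.
Val: 4 codons.
Ile: 3 codons.
Asn: 2 codons.
Glu: 2 codons.
Asn: 2 codons.
Thr: 4 codons.
1 × 2 × 4 × 3 × 2 × 2 × 2 × 4 = 768.

768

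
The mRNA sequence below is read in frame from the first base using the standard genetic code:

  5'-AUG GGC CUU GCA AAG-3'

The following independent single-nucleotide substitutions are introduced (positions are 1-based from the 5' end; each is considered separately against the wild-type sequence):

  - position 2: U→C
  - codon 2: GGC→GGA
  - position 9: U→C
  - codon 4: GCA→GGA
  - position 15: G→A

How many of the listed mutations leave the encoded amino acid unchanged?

Codon 1: AUG (Met) → ACG (Thr) — missense.
Codon 2: GGC (Gly) → GGA (Gly) — synonymous.
Codon 3: CUU (Leu) → CUC (Leu) — synonymous.
Codon 4: GCA (Ala) → GGA (Gly) — missense.
Codon 5: AAG (Lys) → AAA (Lys) — synonymous.
Synonymous: 3 of 5.

3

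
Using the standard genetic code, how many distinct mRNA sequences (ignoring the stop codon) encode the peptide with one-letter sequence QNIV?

48

Gln: 2 codons.
Asn: 2 codons.
Ile: 3 codons.
Val: 4 codons.
2 × 2 × 3 × 4 = 48.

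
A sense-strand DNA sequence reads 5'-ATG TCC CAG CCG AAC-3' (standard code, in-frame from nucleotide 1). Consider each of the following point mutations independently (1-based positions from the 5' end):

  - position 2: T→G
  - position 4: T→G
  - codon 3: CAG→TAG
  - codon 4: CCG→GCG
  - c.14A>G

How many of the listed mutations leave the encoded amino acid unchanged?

Codon 1: ATG (Met) → AGG (Arg) — missense.
Codon 2: TCC (Ser) → GCC (Ala) — missense.
Codon 3: CAG (Gln) → TAG (Stop) — nonsense.
Codon 4: CCG (Pro) → GCG (Ala) — missense.
Codon 5: AAC (Asn) → AGC (Ser) — missense.
Synonymous: 0 of 5.

0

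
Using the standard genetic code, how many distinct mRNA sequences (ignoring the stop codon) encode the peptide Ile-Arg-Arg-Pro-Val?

Ile: 3 codons.
Arg: 6 codons.
Arg: 6 codons.
Pro: 4 codons.
Val: 4 codons.
3 × 6 × 6 × 4 × 4 = 1728.

1728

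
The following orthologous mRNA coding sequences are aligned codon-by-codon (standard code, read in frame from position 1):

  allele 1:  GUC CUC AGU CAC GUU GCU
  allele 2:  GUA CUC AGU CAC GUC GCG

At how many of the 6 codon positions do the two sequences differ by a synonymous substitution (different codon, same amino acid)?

Codon 1: GUC Val / GUA Val — synonymous.
Codon 2: CUC Leu / CUC Leu — identical.
Codon 3: AGU Ser / AGU Ser — identical.
Codon 4: CAC His / CAC His — identical.
Codon 5: GUU Val / GUC Val — synonymous.
Codon 6: GCU Ala / GCG Ala — synonymous.
Synonymous differences: 3.

3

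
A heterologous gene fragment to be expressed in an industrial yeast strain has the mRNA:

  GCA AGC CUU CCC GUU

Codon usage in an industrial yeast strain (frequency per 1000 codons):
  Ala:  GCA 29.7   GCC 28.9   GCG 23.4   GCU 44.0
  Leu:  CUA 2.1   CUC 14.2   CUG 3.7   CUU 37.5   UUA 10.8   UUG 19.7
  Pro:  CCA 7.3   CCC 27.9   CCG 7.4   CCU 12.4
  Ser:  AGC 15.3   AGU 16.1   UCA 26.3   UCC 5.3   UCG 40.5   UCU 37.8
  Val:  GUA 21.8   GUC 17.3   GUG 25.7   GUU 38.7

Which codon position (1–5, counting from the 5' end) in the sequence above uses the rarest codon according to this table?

2

Codon 1 GCA (Ala): 29.7 per 1000.
Codon 2 AGC (Ser): 15.3 per 1000.
Codon 3 CUU (Leu): 37.5 per 1000.
Codon 4 CCC (Pro): 27.9 per 1000.
Codon 5 GUU (Val): 38.7 per 1000.
Lowest frequency is 15.3 at codon 2.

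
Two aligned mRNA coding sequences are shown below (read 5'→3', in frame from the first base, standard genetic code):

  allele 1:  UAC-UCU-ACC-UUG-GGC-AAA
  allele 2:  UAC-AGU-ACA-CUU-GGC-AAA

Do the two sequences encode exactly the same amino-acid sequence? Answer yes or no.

Codon 1: UAC Tyr / UAC Tyr — identical.
Codon 2: UCU Ser / AGU Ser — synonymous.
Codon 3: ACC Thr / ACA Thr — synonymous.
Codon 4: UUG Leu / CUU Leu — synonymous.
Codon 5: GGC Gly / GGC Gly — identical.
Codon 6: AAA Lys / AAA Lys — identical.
Nonsynonymous differences: 0 → same protein.

yes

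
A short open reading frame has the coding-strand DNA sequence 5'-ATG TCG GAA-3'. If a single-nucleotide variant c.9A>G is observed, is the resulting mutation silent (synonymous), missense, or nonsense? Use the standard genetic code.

silent

Position 9 falls in codon 3: GAA → Glu.
After the substitution the codon is GAG → Glu.
Both encode Glu, so the change is synonymous.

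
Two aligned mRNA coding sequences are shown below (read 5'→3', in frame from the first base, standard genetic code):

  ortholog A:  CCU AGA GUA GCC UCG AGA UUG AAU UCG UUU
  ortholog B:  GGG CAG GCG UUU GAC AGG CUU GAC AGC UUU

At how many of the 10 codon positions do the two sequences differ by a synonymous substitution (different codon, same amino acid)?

Codon 1: CCU Pro / GGG Gly — nonsynonymous.
Codon 2: AGA Arg / CAG Gln — nonsynonymous.
Codon 3: GUA Val / GCG Ala — nonsynonymous.
Codon 4: GCC Ala / UUU Phe — nonsynonymous.
Codon 5: UCG Ser / GAC Asp — nonsynonymous.
Codon 6: AGA Arg / AGG Arg — synonymous.
Codon 7: UUG Leu / CUU Leu — synonymous.
Codon 8: AAU Asn / GAC Asp — nonsynonymous.
Codon 9: UCG Ser / AGC Ser — synonymous.
Codon 10: UUU Phe / UUU Phe — identical.
Synonymous differences: 3.

3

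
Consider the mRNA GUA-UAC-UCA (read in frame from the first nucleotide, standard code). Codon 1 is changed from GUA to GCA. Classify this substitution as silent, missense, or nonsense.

Position 2 falls in codon 1: GUA → Val.
After the substitution the codon is GCA → Ala.
Val ≠ Ala, so this is a missense mutation.

missense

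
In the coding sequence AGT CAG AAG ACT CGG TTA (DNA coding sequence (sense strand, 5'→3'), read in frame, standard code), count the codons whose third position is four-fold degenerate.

2

Codon 1 AGT (Ser): third position 2-fold.
Codon 2 CAG (Gln): third position 2-fold.
Codon 3 AAG (Lys): third position 2-fold.
Codon 4 ACT (Thr): third position 4-fold.
Codon 5 CGG (Arg): third position 4-fold.
Codon 6 TTA (Leu): third position 2-fold.
Four-fold degenerate third positions: 2.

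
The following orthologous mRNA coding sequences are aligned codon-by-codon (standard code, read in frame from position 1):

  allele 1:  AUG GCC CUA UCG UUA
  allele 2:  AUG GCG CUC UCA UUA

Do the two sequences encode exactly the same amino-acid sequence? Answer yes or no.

yes

Codon 1: AUG Met / AUG Met — identical.
Codon 2: GCC Ala / GCG Ala — synonymous.
Codon 3: CUA Leu / CUC Leu — synonymous.
Codon 4: UCG Ser / UCA Ser — synonymous.
Codon 5: UUA Leu / UUA Leu — identical.
Nonsynonymous differences: 0 → same protein.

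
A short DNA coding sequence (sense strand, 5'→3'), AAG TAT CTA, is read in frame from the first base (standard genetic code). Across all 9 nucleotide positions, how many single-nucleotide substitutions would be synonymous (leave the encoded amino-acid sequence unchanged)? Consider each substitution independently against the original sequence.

6

Codon 1 (AAG, Lys): 1 synonymous substitution.
Codon 2 (TAT, Tyr): 1 synonymous substitution.
Codon 3 (CTA, Leu): 4 synonymous substitutions.
Total: 1 + 1 + 4 = 6.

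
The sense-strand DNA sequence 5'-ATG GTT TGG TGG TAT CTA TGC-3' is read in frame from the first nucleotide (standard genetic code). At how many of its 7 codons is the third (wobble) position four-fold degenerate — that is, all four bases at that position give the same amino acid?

Codon 1 ATG (Met): third position 1-fold.
Codon 2 GTT (Val): third position 4-fold.
Codon 3 TGG (Trp): third position 1-fold.
Codon 4 TGG (Trp): third position 1-fold.
Codon 5 TAT (Tyr): third position 2-fold.
Codon 6 CTA (Leu): third position 4-fold.
Codon 7 TGC (Cys): third position 2-fold.
Four-fold degenerate third positions: 2.

2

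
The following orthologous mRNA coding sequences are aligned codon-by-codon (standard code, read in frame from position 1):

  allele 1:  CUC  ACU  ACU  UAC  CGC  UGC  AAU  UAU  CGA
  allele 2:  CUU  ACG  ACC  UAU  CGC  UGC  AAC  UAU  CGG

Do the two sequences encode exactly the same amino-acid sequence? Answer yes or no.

Codon 1: CUC Leu / CUU Leu — synonymous.
Codon 2: ACU Thr / ACG Thr — synonymous.
Codon 3: ACU Thr / ACC Thr — synonymous.
Codon 4: UAC Tyr / UAU Tyr — synonymous.
Codon 5: CGC Arg / CGC Arg — identical.
Codon 6: UGC Cys / UGC Cys — identical.
Codon 7: AAU Asn / AAC Asn — synonymous.
Codon 8: UAU Tyr / UAU Tyr — identical.
Codon 9: CGA Arg / CGG Arg — synonymous.
Nonsynonymous differences: 0 → same protein.

yes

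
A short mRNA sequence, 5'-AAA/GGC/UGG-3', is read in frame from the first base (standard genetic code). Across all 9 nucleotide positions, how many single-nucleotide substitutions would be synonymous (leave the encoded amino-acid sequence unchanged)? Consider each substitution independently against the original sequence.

4

Codon 1 (AAA, Lys): 1 synonymous substitution.
Codon 2 (GGC, Gly): 3 synonymous substitutions.
Codon 3 (UGG, Trp): 0 synonymous substitutions.
Total: 1 + 3 + 0 = 4.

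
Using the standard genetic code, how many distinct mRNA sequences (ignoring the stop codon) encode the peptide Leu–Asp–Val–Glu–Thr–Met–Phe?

768

Leu: 6 codons.
Asp: 2 codons.
Val: 4 codons.
Glu: 2 codons.
Thr: 4 codons.
Met: 1 codon.
Phe: 2 codons.
6 × 2 × 4 × 2 × 4 × 1 × 2 = 768.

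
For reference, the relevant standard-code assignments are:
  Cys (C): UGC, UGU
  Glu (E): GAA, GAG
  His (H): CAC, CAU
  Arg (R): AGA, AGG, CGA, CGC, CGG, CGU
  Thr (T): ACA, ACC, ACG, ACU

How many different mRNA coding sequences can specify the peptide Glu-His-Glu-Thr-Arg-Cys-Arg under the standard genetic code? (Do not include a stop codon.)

Glu: 2 codons.
His: 2 codons.
Glu: 2 codons.
Thr: 4 codons.
Arg: 6 codons.
Cys: 2 codons.
Arg: 6 codons.
2 × 2 × 2 × 4 × 6 × 2 × 6 = 2304.

2304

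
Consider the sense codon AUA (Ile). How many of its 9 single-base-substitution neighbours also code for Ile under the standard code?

2

Position 1: none → 0 synonymous.
Position 2: none → 0 synonymous.
Position 3: AUU, AUC → 2 synonymous.
Total: 0 + 0 + 2 = 2.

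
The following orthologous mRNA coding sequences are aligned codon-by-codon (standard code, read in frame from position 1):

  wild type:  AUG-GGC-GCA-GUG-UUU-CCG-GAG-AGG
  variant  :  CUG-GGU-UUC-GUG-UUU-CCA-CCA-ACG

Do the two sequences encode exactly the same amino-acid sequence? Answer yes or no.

Codon 1: AUG Met / CUG Leu — nonsynonymous.
Codon 2: GGC Gly / GGU Gly — synonymous.
Codon 3: GCA Ala / UUC Phe — nonsynonymous.
Codon 4: GUG Val / GUG Val — identical.
Codon 5: UUU Phe / UUU Phe — identical.
Codon 6: CCG Pro / CCA Pro — synonymous.
Codon 7: GAG Glu / CCA Pro — nonsynonymous.
Codon 8: AGG Arg / ACG Thr — nonsynonymous.
Nonsynonymous differences: 4 → different protein.

no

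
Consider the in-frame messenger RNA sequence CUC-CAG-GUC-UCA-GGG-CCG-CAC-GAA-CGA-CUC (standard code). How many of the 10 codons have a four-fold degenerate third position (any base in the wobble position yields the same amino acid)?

Codon 1 CUC (Leu): third position 4-fold.
Codon 2 CAG (Gln): third position 2-fold.
Codon 3 GUC (Val): third position 4-fold.
Codon 4 UCA (Ser): third position 4-fold.
Codon 5 GGG (Gly): third position 4-fold.
Codon 6 CCG (Pro): third position 4-fold.
Codon 7 CAC (His): third position 2-fold.
Codon 8 GAA (Glu): third position 2-fold.
Codon 9 CGA (Arg): third position 4-fold.
Codon 10 CUC (Leu): third position 4-fold.
Four-fold degenerate third positions: 7.

7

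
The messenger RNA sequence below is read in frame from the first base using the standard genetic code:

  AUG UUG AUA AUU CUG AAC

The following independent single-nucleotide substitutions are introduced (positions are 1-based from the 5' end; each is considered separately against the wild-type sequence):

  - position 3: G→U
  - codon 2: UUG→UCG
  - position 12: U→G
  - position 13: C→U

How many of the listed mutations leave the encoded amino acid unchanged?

Codon 1: AUG (Met) → AUU (Ile) — missense.
Codon 2: UUG (Leu) → UCG (Ser) — missense.
Codon 4: AUU (Ile) → AUG (Met) — missense.
Codon 5: CUG (Leu) → UUG (Leu) — synonymous.
Synonymous: 1 of 4.

1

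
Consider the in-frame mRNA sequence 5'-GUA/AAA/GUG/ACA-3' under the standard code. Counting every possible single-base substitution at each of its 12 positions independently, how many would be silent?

10

Codon 1 (GUA, Val): 3 synonymous substitutions.
Codon 2 (AAA, Lys): 1 synonymous substitution.
Codon 3 (GUG, Val): 3 synonymous substitutions.
Codon 4 (ACA, Thr): 3 synonymous substitutions.
Total: 3 + 1 + 3 + 3 = 10.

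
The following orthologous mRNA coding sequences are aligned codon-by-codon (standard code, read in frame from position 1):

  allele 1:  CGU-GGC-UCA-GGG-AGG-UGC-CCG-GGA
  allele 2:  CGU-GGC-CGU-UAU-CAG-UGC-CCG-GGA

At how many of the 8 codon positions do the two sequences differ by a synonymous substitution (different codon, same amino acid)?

Codon 1: CGU Arg / CGU Arg — identical.
Codon 2: GGC Gly / GGC Gly — identical.
Codon 3: UCA Ser / CGU Arg — nonsynonymous.
Codon 4: GGG Gly / UAU Tyr — nonsynonymous.
Codon 5: AGG Arg / CAG Gln — nonsynonymous.
Codon 6: UGC Cys / UGC Cys — identical.
Codon 7: CCG Pro / CCG Pro — identical.
Codon 8: GGA Gly / GGA Gly — identical.
Synonymous differences: 0.

0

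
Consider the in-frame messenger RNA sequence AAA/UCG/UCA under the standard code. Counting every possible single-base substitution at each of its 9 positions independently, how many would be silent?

7

Codon 1 (AAA, Lys): 1 synonymous substitution.
Codon 2 (UCG, Ser): 3 synonymous substitutions.
Codon 3 (UCA, Ser): 3 synonymous substitutions.
Total: 1 + 3 + 3 = 7.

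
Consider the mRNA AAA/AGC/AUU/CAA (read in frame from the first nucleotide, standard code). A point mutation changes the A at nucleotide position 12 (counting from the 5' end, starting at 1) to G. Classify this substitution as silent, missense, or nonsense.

silent

Position 12 falls in codon 4: CAA → Gln.
After the substitution the codon is CAG → Gln.
Both encode Gln, so the change is synonymous.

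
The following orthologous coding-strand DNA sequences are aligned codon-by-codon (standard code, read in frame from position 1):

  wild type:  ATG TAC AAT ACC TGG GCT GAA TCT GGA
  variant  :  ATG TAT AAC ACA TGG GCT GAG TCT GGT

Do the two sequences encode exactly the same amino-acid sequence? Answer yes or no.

yes

Codon 1: ATG Met / ATG Met — identical.
Codon 2: TAC Tyr / TAT Tyr — synonymous.
Codon 3: AAT Asn / AAC Asn — synonymous.
Codon 4: ACC Thr / ACA Thr — synonymous.
Codon 5: TGG Trp / TGG Trp — identical.
Codon 6: GCT Ala / GCT Ala — identical.
Codon 7: GAA Glu / GAG Glu — synonymous.
Codon 8: TCT Ser / TCT Ser — identical.
Codon 9: GGA Gly / GGT Gly — synonymous.
Nonsynonymous differences: 0 → same protein.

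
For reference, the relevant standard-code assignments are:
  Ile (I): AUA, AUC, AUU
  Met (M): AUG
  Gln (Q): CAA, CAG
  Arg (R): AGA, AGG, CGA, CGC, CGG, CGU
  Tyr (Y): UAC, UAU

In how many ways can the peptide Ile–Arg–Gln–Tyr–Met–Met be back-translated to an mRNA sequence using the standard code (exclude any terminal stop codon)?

Ile: 3 codons.
Arg: 6 codons.
Gln: 2 codons.
Tyr: 2 codons.
Met: 1 codon.
Met: 1 codon.
3 × 6 × 2 × 2 × 1 × 1 = 72.

72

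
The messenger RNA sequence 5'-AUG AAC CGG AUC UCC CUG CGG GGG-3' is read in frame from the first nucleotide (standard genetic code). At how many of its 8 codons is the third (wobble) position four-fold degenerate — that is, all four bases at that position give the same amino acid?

Codon 1 AUG (Met): third position 1-fold.
Codon 2 AAC (Asn): third position 2-fold.
Codon 3 CGG (Arg): third position 4-fold.
Codon 4 AUC (Ile): third position 3-fold.
Codon 5 UCC (Ser): third position 4-fold.
Codon 6 CUG (Leu): third position 4-fold.
Codon 7 CGG (Arg): third position 4-fold.
Codon 8 GGG (Gly): third position 4-fold.
Four-fold degenerate third positions: 5.

5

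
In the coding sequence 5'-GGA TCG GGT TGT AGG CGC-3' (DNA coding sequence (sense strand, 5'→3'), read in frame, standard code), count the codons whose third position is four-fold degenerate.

Codon 1 GGA (Gly): third position 4-fold.
Codon 2 TCG (Ser): third position 4-fold.
Codon 3 GGT (Gly): third position 4-fold.
Codon 4 TGT (Cys): third position 2-fold.
Codon 5 AGG (Arg): third position 2-fold.
Codon 6 CGC (Arg): third position 4-fold.
Four-fold degenerate third positions: 4.

4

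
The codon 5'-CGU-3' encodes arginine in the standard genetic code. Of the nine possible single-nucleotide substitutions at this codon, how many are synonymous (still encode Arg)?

Position 1: none → 0 synonymous.
Position 2: none → 0 synonymous.
Position 3: CGC, CGA, CGG → 3 synonymous.
Total: 0 + 0 + 3 = 3.

3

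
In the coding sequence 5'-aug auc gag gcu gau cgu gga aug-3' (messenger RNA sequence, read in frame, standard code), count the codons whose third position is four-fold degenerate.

3

Codon 1 AUG (Met): third position 1-fold.
Codon 2 AUC (Ile): third position 3-fold.
Codon 3 GAG (Glu): third position 2-fold.
Codon 4 GCU (Ala): third position 4-fold.
Codon 5 GAU (Asp): third position 2-fold.
Codon 6 CGU (Arg): third position 4-fold.
Codon 7 GGA (Gly): third position 4-fold.
Codon 8 AUG (Met): third position 1-fold.
Four-fold degenerate third positions: 3.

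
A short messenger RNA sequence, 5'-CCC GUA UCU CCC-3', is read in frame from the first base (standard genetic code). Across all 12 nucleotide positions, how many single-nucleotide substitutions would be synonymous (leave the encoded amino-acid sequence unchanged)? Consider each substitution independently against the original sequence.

Codon 1 (CCC, Pro): 3 synonymous substitutions.
Codon 2 (GUA, Val): 3 synonymous substitutions.
Codon 3 (UCU, Ser): 3 synonymous substitutions.
Codon 4 (CCC, Pro): 3 synonymous substitutions.
Total: 3 + 3 + 3 + 3 = 12.

12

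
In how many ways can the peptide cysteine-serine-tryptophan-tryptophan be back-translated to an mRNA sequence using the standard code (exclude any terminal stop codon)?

12

Cys: 2 codons.
Ser: 6 codons.
Trp: 1 codon.
Trp: 1 codon.
2 × 6 × 1 × 1 = 12.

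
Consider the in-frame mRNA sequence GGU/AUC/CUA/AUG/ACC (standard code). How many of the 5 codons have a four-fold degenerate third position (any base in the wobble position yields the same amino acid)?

3

Codon 1 GGU (Gly): third position 4-fold.
Codon 2 AUC (Ile): third position 3-fold.
Codon 3 CUA (Leu): third position 4-fold.
Codon 4 AUG (Met): third position 1-fold.
Codon 5 ACC (Thr): third position 4-fold.
Four-fold degenerate third positions: 3.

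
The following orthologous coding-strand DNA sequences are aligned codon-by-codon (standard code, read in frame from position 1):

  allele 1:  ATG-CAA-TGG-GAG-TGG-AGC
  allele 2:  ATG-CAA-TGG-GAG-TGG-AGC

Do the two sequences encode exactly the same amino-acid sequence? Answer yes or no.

Codon 1: ATG Met / ATG Met — identical.
Codon 2: CAA Gln / CAA Gln — identical.
Codon 3: TGG Trp / TGG Trp — identical.
Codon 4: GAG Glu / GAG Glu — identical.
Codon 5: TGG Trp / TGG Trp — identical.
Codon 6: AGC Ser / AGC Ser — identical.
Nonsynonymous differences: 0 → same protein.

yes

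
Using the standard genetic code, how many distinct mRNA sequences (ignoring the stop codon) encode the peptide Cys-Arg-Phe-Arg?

144

Cys: 2 codons.
Arg: 6 codons.
Phe: 2 codons.
Arg: 6 codons.
2 × 6 × 2 × 6 = 144.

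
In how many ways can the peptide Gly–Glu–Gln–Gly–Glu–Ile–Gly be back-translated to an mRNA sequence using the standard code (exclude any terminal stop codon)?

Gly: 4 codons.
Glu: 2 codons.
Gln: 2 codons.
Gly: 4 codons.
Glu: 2 codons.
Ile: 3 codons.
Gly: 4 codons.
4 × 2 × 2 × 4 × 2 × 3 × 4 = 1536.

1536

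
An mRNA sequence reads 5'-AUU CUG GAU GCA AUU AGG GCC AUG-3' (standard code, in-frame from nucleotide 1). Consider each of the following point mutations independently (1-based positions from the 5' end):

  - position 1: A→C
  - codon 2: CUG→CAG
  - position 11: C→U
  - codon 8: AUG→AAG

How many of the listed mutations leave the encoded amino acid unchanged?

0

Codon 1: AUU (Ile) → CUU (Leu) — missense.
Codon 2: CUG (Leu) → CAG (Gln) — missense.
Codon 4: GCA (Ala) → GUA (Val) — missense.
Codon 8: AUG (Met) → AAG (Lys) — missense.
Synonymous: 0 of 4.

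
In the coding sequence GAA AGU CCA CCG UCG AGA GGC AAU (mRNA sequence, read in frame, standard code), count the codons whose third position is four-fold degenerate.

Codon 1 GAA (Glu): third position 2-fold.
Codon 2 AGU (Ser): third position 2-fold.
Codon 3 CCA (Pro): third position 4-fold.
Codon 4 CCG (Pro): third position 4-fold.
Codon 5 UCG (Ser): third position 4-fold.
Codon 6 AGA (Arg): third position 2-fold.
Codon 7 GGC (Gly): third position 4-fold.
Codon 8 AAU (Asn): third position 2-fold.
Four-fold degenerate third positions: 4.

4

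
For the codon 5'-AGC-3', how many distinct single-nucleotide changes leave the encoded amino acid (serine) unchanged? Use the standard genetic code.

1

Position 1: none → 0 synonymous.
Position 2: none → 0 synonymous.
Position 3: AGU → 1 synonymous.
Total: 0 + 0 + 1 = 1.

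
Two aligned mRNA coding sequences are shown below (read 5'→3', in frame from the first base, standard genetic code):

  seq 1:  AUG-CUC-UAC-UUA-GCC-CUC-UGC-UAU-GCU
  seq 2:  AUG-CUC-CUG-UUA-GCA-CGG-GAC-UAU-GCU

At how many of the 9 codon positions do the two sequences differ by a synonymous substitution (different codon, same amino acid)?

Codon 1: AUG Met / AUG Met — identical.
Codon 2: CUC Leu / CUC Leu — identical.
Codon 3: UAC Tyr / CUG Leu — nonsynonymous.
Codon 4: UUA Leu / UUA Leu — identical.
Codon 5: GCC Ala / GCA Ala — synonymous.
Codon 6: CUC Leu / CGG Arg — nonsynonymous.
Codon 7: UGC Cys / GAC Asp — nonsynonymous.
Codon 8: UAU Tyr / UAU Tyr — identical.
Codon 9: GCU Ala / GCU Ala — identical.
Synonymous differences: 1.

1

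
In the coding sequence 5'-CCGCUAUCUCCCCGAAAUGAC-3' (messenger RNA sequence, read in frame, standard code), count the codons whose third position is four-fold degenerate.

Codon 1 CCG (Pro): third position 4-fold.
Codon 2 CUA (Leu): third position 4-fold.
Codon 3 UCU (Ser): third position 4-fold.
Codon 4 CCC (Pro): third position 4-fold.
Codon 5 CGA (Arg): third position 4-fold.
Codon 6 AAU (Asn): third position 2-fold.
Codon 7 GAC (Asp): third position 2-fold.
Four-fold degenerate third positions: 5.

5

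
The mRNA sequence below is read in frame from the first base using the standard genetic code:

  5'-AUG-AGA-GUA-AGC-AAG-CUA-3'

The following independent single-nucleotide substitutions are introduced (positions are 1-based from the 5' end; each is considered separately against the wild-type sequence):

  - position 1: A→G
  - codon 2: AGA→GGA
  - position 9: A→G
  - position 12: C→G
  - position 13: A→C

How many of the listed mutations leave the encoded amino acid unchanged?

1

Codon 1: AUG (Met) → GUG (Val) — missense.
Codon 2: AGA (Arg) → GGA (Gly) — missense.
Codon 3: GUA (Val) → GUG (Val) — synonymous.
Codon 4: AGC (Ser) → AGG (Arg) — missense.
Codon 5: AAG (Lys) → CAG (Gln) — missense.
Synonymous: 1 of 5.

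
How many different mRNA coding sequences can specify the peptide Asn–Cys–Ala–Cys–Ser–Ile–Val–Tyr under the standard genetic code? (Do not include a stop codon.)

Asn: 2 codons.
Cys: 2 codons.
Ala: 4 codons.
Cys: 2 codons.
Ser: 6 codons.
Ile: 3 codons.
Val: 4 codons.
Tyr: 2 codons.
2 × 2 × 4 × 2 × 6 × 3 × 4 × 2 = 4608.

4608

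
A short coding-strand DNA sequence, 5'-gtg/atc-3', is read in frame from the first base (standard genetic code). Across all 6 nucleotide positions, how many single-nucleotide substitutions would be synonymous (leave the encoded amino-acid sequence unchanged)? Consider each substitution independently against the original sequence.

5

Codon 1 (GTG, Val): 3 synonymous substitutions.
Codon 2 (ATC, Ile): 2 synonymous substitutions.
Total: 3 + 2 = 5.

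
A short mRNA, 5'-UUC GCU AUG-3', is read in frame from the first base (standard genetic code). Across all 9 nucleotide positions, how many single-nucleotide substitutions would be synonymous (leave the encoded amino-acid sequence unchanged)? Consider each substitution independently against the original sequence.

4

Codon 1 (UUC, Phe): 1 synonymous substitution.
Codon 2 (GCU, Ala): 3 synonymous substitutions.
Codon 3 (AUG, Met): 0 synonymous substitutions.
Total: 1 + 3 + 0 = 4.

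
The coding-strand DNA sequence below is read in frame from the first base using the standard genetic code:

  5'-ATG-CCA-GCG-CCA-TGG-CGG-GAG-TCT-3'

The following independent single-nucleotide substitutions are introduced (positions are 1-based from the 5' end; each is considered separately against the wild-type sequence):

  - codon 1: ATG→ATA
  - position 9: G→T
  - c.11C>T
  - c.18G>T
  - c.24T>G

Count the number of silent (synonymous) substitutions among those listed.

3

Codon 1: ATG (Met) → ATA (Ile) — missense.
Codon 3: GCG (Ala) → GCT (Ala) — synonymous.
Codon 4: CCA (Pro) → CTA (Leu) — missense.
Codon 6: CGG (Arg) → CGT (Arg) — synonymous.
Codon 8: TCT (Ser) → TCG (Ser) — synonymous.
Synonymous: 3 of 5.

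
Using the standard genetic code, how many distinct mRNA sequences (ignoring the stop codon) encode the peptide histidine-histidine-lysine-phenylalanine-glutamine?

His: 2 codons.
His: 2 codons.
Lys: 2 codons.
Phe: 2 codons.
Gln: 2 codons.
2 × 2 × 2 × 2 × 2 = 32.

32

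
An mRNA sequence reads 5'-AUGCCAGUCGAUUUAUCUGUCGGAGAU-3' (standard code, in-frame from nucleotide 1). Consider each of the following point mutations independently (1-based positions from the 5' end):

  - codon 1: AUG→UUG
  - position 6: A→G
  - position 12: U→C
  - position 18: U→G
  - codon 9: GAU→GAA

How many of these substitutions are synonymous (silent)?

3

Codon 1: AUG (Met) → UUG (Leu) — missense.
Codon 2: CCA (Pro) → CCG (Pro) — synonymous.
Codon 4: GAU (Asp) → GAC (Asp) — synonymous.
Codon 6: UCU (Ser) → UCG (Ser) — synonymous.
Codon 9: GAU (Asp) → GAA (Glu) — missense.
Synonymous: 3 of 5.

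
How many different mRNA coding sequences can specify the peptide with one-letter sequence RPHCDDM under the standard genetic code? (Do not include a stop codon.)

Arg: 6 codons.
Pro: 4 codons.
His: 2 codons.
Cys: 2 codons.
Asp: 2 codons.
Asp: 2 codons.
Met: 1 codon.
6 × 4 × 2 × 2 × 2 × 2 × 1 = 384.

384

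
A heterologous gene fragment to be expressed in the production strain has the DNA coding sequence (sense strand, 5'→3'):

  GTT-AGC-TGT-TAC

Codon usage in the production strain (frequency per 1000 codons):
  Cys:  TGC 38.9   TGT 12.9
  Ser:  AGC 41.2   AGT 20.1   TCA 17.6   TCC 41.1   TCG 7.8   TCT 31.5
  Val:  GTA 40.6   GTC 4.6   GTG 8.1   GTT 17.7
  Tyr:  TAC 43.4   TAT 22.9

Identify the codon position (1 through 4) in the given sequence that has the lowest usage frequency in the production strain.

Codon 1 GTT (Val): 17.7 per 1000.
Codon 2 AGC (Ser): 41.2 per 1000.
Codon 3 TGT (Cys): 12.9 per 1000.
Codon 4 TAC (Tyr): 43.4 per 1000.
Lowest frequency is 12.9 at codon 3.

3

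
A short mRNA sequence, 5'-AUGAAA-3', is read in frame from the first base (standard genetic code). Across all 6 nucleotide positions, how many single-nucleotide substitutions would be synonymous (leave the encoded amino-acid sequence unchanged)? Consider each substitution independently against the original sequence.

Codon 1 (AUG, Met): 0 synonymous substitutions.
Codon 2 (AAA, Lys): 1 synonymous substitution.
Total: 0 + 1 = 1.

1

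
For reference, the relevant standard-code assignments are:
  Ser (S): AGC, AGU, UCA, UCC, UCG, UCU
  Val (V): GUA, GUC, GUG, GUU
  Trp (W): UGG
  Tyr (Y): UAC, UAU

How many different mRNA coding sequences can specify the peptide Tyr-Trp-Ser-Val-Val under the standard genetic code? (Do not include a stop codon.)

192

Tyr: 2 codons.
Trp: 1 codon.
Ser: 6 codons.
Val: 4 codons.
Val: 4 codons.
2 × 1 × 6 × 4 × 4 = 192.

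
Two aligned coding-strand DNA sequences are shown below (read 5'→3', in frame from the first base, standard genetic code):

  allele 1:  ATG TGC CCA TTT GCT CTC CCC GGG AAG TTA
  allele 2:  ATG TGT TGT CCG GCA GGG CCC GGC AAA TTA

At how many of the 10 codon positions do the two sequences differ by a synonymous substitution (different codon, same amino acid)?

4

Codon 1: ATG Met / ATG Met — identical.
Codon 2: TGC Cys / TGT Cys — synonymous.
Codon 3: CCA Pro / TGT Cys — nonsynonymous.
Codon 4: TTT Phe / CCG Pro — nonsynonymous.
Codon 5: GCT Ala / GCA Ala — synonymous.
Codon 6: CTC Leu / GGG Gly — nonsynonymous.
Codon 7: CCC Pro / CCC Pro — identical.
Codon 8: GGG Gly / GGC Gly — synonymous.
Codon 9: AAG Lys / AAA Lys — synonymous.
Codon 10: TTA Leu / TTA Leu — identical.
Synonymous differences: 4.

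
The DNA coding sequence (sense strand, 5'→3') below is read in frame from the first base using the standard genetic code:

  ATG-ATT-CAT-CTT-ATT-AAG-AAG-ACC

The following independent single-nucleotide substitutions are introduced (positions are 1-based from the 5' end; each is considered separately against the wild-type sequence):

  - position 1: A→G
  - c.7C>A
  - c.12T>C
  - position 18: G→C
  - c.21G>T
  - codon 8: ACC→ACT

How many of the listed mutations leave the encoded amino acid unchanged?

Codon 1: ATG (Met) → GTG (Val) — missense.
Codon 3: CAT (His) → AAT (Asn) — missense.
Codon 4: CTT (Leu) → CTC (Leu) — synonymous.
Codon 6: AAG (Lys) → AAC (Asn) — missense.
Codon 7: AAG (Lys) → AAT (Asn) — missense.
Codon 8: ACC (Thr) → ACT (Thr) — synonymous.
Synonymous: 2 of 6.

2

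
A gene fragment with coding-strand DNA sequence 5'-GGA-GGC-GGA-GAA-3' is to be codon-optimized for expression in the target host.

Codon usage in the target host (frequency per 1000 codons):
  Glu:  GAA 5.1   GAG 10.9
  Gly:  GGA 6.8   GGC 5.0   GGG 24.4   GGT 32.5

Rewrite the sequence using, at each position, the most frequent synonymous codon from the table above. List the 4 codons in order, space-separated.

GGT GGT GGT GAG

Codon 1 (Gly): best is GGT at 32.5.
Codon 2 (Gly): best is GGT at 32.5.
Codon 3 (Gly): best is GGT at 32.5.
Codon 4 (Glu): best is GAG at 10.9.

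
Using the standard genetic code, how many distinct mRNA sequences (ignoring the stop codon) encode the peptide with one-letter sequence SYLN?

Ser: 6 codons.
Tyr: 2 codons.
Leu: 6 codons.
Asn: 2 codons.
6 × 2 × 6 × 2 = 144.

144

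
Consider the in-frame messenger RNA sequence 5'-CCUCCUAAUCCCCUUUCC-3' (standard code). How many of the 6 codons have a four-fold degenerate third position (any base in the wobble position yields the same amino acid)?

Codon 1 CCU (Pro): third position 4-fold.
Codon 2 CCU (Pro): third position 4-fold.
Codon 3 AAU (Asn): third position 2-fold.
Codon 4 CCC (Pro): third position 4-fold.
Codon 5 CUU (Leu): third position 4-fold.
Codon 6 UCC (Ser): third position 4-fold.
Four-fold degenerate third positions: 5.

5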